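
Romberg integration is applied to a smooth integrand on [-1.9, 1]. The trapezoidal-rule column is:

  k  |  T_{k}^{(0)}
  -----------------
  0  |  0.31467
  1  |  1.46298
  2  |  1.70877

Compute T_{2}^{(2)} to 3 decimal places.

Richardson extrapolation on the trapezoidal column (denominator 4−1=3):
T_{1}^{(1)} = (4·1.46298 − 0.31467) / 3 = 1.84575
T_{2}^{(1)} = 1.70877 + (1.70877 − 1.46298)/3 = 1.79070
T_{2}^{(2)} = (16·1.79070 − 1.84575) / 15 = 1.78703

1.787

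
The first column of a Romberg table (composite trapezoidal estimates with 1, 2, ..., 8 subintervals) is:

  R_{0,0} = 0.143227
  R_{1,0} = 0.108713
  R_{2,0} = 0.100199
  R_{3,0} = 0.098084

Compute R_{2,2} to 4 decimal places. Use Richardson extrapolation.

R_{1,1} = (4·0.108713 − 0.143227) / 3 = 0.097208
R_{2,1} = 0.100199 + (0.100199 − 0.108713)/3 = 0.097361
R_{2,2} = (16·0.097361 − 0.097208) / 15 = 0.097371

0.0974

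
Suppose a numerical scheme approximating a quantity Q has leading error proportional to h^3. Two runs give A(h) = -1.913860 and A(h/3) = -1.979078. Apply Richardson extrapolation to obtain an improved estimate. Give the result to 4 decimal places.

-1.9816

Extrapolated value = (27·A(h/3) − A(h)) / (27 − 1)
= (27·(-1.979078) − (-1.913860)) / 26
= -51.521246 / 26 = -1.981586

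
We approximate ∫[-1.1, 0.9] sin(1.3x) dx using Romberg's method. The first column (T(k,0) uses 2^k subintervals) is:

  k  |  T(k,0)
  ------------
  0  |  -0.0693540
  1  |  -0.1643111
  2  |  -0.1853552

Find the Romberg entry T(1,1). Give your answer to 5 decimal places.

-0.19596

Richardson extrapolation on the trapezoidal column (denominator 4−1=3):
T(1,1) = (4·(-0.1643111) − (-0.0693540)) / 3 = -0.1959635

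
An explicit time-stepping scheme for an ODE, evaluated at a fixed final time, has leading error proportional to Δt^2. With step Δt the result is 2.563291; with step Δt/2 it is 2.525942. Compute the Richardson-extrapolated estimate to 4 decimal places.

2.5135

Extrapolated value = (4·A(Δt/2) − A(Δt)) / (4 − 1)
= (4·2.525942 − 2.563291) / 3
= 7.540477 / 3 = 2.513492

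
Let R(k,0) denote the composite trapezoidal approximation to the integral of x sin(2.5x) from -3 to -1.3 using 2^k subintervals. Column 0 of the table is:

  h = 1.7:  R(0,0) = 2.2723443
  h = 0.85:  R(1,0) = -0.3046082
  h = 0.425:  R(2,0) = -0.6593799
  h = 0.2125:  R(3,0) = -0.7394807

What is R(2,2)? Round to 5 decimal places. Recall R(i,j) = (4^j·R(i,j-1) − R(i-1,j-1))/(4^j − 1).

-0.75191

Richardson extrapolation on the trapezoidal column (denominator 4−1=3):
R(1,1) = -0.3046082 + (-0.3046082 − 2.2723443)/3 = -1.1635924
R(2,1) = -0.6593799 + (-0.6593799 − (-0.3046082))/3 = -0.7776371
R(2,2) = -0.7776371 + (-0.7776371 − (-1.1635924))/15 = -0.7519067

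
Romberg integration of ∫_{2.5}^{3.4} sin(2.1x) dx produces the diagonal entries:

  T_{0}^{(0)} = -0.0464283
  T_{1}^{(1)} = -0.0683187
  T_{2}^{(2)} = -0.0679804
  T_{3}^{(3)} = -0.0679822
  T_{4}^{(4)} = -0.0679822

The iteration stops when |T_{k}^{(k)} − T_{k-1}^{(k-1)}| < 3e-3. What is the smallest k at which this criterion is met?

k = 2

|T_{1}^{(1)} − T_{0}^{(0)}| = 0.0218904 ≥ 3e-3
|T_{2}^{(2)} − T_{1}^{(1)}| = 0.0003383 < 3e-3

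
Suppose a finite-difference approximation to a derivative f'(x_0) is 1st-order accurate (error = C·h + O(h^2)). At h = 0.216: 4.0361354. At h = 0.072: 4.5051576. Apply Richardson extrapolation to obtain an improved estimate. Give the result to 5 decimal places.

4.73967

Extrapolated value = (3·A(h/3) − A(h)) / (3 − 1)
= (3·4.5051576 − 4.0361354) / 2
= 9.4793374 / 2 = 4.7396687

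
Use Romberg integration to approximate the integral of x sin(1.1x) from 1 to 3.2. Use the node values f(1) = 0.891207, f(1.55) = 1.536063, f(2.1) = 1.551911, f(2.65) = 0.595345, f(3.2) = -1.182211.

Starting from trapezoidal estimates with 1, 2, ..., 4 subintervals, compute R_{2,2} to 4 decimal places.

R_{0,0} (trapezoid, 1 panel, h=2.2000): -0.320104
R_{1,0} (trapezoid, 2 panels, h=1.1000): 1.547050
R_{2,0} (trapezoid, 4 panels, h=0.5500): 1.945799
R_{1,1} = 1.547050 + (1.547050 − (-0.320104))/3 = 2.169435
R_{2,1} = 1.945799 + (1.945799 − 1.547050)/3 = 2.078715
R_{2,2} = 2.078715 + (2.078715 − 2.169435)/15 = 2.072667

2.0727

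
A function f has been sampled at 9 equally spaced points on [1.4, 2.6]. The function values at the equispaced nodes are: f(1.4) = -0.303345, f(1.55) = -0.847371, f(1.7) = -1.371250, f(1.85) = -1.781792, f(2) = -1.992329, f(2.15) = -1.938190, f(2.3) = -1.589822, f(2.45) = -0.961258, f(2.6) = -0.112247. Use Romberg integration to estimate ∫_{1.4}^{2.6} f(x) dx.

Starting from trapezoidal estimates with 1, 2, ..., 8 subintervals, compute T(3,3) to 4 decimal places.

-1.6217

T(0,0) (trapezoid, 1 panel, h=1.2000): -0.249355
T(1,0) (trapezoid, 2 panels, h=0.6000): -1.320075
T(2,0) (trapezoid, 4 panels, h=0.3000): -1.548359
T(3,0) (trapezoid, 8 panels, h=0.1500): -1.603471
T(1,1) = -1.320075 + (-1.320075 − (-0.249355))/3 = -1.676982
T(2,1) = -1.548359 + (-1.548359 − (-1.320075))/3 = -1.624454
T(3,1) = -1.603471 + (-1.603471 − (-1.548359))/3 = -1.621842
T(2,2) = -1.624454 + (-1.624454 − (-1.676982))/15 = -1.620952
T(3,2) = -1.621842 + (-1.621842 − (-1.624454))/15 = -1.621668
T(3,3) = -1.621668 + (-1.621668 − (-1.620952))/63 = -1.621679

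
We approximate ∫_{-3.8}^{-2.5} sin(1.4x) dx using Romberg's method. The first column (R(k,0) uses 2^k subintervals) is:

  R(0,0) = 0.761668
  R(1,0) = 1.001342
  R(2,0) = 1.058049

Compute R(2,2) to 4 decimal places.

R(1,1) = 1.001342 + (1.001342 − 0.761668)/3 = 1.081233
R(2,1) = 1.058049 + (1.058049 − 1.001342)/3 = 1.076951
R(2,2) = 1.076951 + (1.076951 − 1.081233)/15 = 1.076666

1.0767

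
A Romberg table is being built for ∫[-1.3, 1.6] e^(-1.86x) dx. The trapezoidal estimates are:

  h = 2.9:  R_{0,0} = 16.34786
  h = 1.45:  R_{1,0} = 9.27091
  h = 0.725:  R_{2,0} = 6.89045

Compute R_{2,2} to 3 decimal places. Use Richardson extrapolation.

6.043

Richardson extrapolation on the trapezoidal column (denominator 4−1=3):
R_{1,1} = (4·9.27091 − 16.34786) / 3 = 6.91193
R_{2,1} = (4·6.89045 − 9.27091) / 3 = 6.09696
R_{2,2} = 6.09696 + (6.09696 − 6.91193)/15 = 6.04263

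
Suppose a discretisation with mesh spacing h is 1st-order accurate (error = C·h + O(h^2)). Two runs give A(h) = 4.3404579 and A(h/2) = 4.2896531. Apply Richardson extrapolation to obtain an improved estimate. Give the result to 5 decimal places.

4.23885

Extrapolated value = (2·A(h/2) − A(h)) / (2 − 1)
= (2·4.2896531 − 4.3404579) / 1
= 4.2388483 / 1 = 4.2388483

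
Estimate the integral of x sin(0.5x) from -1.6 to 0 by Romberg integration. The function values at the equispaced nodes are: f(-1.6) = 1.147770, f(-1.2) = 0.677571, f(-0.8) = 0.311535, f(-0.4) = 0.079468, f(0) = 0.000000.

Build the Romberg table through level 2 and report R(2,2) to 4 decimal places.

0.6400

R(0,0) (trapezoid, 1 panel, h=1.6000): 0.918216
R(1,0) (trapezoid, 2 panels, h=0.8000): 0.708336
R(2,0) (trapezoid, 4 panels, h=0.4000): 0.656984
R(1,1) = 0.708336 + (0.708336 − 0.918216)/3 = 0.638376
R(2,1) = 0.656984 + (0.656984 − 0.708336)/3 = 0.639867
R(2,2) = 0.639867 + (0.639867 − 0.638376)/15 = 0.639966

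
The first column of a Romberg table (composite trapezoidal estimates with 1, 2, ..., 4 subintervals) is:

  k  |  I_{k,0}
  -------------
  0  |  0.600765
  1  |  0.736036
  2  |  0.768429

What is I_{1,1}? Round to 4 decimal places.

Richardson extrapolation on the trapezoidal column (denominator 4−1=3):
I_{1,1} = (4·0.736036 − 0.600765) / 3 = 0.781126
(Column j=1 coincides with Simpson's rule on the same nodes.)

0.7811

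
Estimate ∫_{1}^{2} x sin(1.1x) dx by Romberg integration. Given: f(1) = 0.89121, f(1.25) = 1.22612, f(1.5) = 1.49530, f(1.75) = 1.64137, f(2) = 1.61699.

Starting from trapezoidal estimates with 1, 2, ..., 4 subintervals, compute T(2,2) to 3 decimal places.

T(0,0) (trapezoid, 1 panel, h=1.0000): 1.25410
T(1,0) (trapezoid, 2 panels, h=0.5000): 1.37470
T(2,0) (trapezoid, 4 panels, h=0.2500): 1.40422
T(1,1) = 1.37470 + (1.37470 − 1.25410)/3 = 1.41490
T(2,1) = 1.40422 + (1.40422 − 1.37470)/3 = 1.41406
T(2,2) = 1.41406 + (1.41406 − 1.41490)/15 = 1.41400

1.414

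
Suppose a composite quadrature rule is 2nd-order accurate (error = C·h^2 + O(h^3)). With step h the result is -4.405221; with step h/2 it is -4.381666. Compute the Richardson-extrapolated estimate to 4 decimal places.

The leading error scales as h^2; refining by a factor of 2 reduces it by 2^2 = 4.
Extrapolated value = (4·A(h/2) − A(h)) / (4 − 1)
= (4·(-4.381666) − (-4.405221)) / 3
= -13.121443 / 3 = -4.373814

-4.3738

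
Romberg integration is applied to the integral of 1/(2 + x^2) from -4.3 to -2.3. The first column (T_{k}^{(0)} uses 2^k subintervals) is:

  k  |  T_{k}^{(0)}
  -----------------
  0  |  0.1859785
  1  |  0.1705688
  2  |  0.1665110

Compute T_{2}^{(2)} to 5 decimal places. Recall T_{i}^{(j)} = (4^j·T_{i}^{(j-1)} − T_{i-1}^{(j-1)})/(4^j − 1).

0.16514

Richardson extrapolation on the trapezoidal column (denominator 4−1=3):
T_{1}^{(1)} = 0.1705688 + (0.1705688 − 0.1859785)/3 = 0.1654322
T_{2}^{(1)} = (4·0.1665110 − 0.1705688) / 3 = 0.1651584
T_{2}^{(2)} = (16·0.1651584 − 0.1654322) / 15 = 0.1651401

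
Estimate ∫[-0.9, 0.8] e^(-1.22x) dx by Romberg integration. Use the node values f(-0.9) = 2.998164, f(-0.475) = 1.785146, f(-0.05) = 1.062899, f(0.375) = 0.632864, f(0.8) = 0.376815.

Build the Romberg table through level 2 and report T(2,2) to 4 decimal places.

T(0,0) (trapezoid, 1 panel, h=1.7000): 2.868732
T(1,0) (trapezoid, 2 panels, h=0.8500): 2.337830
T(2,0) (trapezoid, 4 panels, h=0.4250): 2.196569
T(1,1) = 2.337830 + (2.337830 − 2.868732)/3 = 2.160863
T(2,1) = 2.196569 + (2.196569 − 2.337830)/3 = 2.149482
T(2,2) = 2.149482 + (2.149482 − 2.160863)/15 = 2.148723

2.1487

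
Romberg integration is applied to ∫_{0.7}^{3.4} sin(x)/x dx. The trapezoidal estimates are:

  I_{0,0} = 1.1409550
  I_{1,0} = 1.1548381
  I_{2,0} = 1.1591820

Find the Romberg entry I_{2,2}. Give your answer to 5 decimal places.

I_{1,1} = (4·1.1548381 − 1.1409550) / 3 = 1.1594658
I_{2,1} = (4·1.1591820 − 1.1548381) / 3 = 1.1606300
I_{2,2} = (16·1.1606300 − 1.1594658) / 15 = 1.1607076

1.16071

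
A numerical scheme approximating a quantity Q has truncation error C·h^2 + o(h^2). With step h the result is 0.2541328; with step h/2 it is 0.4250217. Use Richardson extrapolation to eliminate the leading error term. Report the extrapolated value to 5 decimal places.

0.48198

The leading error scales as h^2; refining by a factor of 2 reduces it by 2^2 = 4.
Extrapolated value = (4·A(h/2) − A(h)) / (4 − 1)
= (4·0.4250217 − 0.2541328) / 3
= 1.4459540 / 3 = 0.4819847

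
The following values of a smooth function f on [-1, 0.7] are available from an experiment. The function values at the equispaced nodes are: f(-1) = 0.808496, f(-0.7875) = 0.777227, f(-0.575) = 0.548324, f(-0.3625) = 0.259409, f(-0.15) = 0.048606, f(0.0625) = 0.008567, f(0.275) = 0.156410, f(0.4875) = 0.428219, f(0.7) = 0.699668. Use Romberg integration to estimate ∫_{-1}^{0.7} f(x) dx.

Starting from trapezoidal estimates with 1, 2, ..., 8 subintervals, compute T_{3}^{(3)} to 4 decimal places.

0.6312

T_{0}^{(0)} (trapezoid, 1 panel, h=1.7000): 1.281939
T_{1}^{(0)} (trapezoid, 2 panels, h=0.8500): 0.682285
T_{2}^{(0)} (trapezoid, 4 panels, h=0.4250): 0.640654
T_{3}^{(0)} (trapezoid, 8 panels, h=0.2125): 0.633429
T_{1}^{(1)} = 0.682285 + (0.682285 − 1.281939)/3 = 0.482400
T_{2}^{(1)} = 0.640654 + (0.640654 − 0.682285)/3 = 0.626777
T_{3}^{(1)} = 0.633429 + (0.633429 − 0.640654)/3 = 0.631021
T_{2}^{(2)} = 0.626777 + (0.626777 − 0.482400)/15 = 0.636402
T_{3}^{(2)} = 0.631021 + (0.631021 − 0.626777)/15 = 0.631304
T_{3}^{(3)} = 0.631304 + (0.631304 − 0.636402)/63 = 0.631223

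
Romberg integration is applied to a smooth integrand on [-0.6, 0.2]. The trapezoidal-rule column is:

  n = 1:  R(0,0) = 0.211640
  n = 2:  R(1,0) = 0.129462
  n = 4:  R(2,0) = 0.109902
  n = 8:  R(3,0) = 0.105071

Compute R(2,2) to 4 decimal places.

R(1,1) = (4·0.129462 − 0.211640) / 3 = 0.102069
R(2,1) = (4·0.109902 − 0.129462) / 3 = 0.103382
R(2,2) = 0.103382 + (0.103382 − 0.102069)/15 = 0.103470

0.1035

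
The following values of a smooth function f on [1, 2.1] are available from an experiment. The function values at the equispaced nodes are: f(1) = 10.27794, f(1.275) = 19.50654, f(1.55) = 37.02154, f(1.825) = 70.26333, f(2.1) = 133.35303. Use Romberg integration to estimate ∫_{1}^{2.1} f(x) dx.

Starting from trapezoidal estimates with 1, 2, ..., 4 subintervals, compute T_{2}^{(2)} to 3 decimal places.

52.828

T_{0}^{(0)} (trapezoid, 1 panel, h=1.1000): 78.99703
T_{1}^{(0)} (trapezoid, 2 panels, h=0.5500): 59.86036
T_{2}^{(0)} (trapezoid, 4 panels, h=0.2750): 54.61690
T_{1}^{(1)} = 59.86036 + (59.86036 − 78.99703)/3 = 53.48147
T_{2}^{(1)} = 54.61690 + (54.61690 − 59.86036)/3 = 52.86908
T_{2}^{(2)} = 52.86908 + (52.86908 − 53.48147)/15 = 52.82825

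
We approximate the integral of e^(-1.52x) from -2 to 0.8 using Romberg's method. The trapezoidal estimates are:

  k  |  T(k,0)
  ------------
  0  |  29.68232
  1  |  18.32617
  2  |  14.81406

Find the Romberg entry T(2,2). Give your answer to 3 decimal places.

13.584

T(1,1) = 18.32617 + (18.32617 − 29.68232)/3 = 14.54079
T(2,1) = (4·14.81406 − 18.32617) / 3 = 13.64336
T(2,2) = (16·13.64336 − 14.54079) / 15 = 13.58353
(Column j=1 coincides with Simpson's rule on the same nodes.)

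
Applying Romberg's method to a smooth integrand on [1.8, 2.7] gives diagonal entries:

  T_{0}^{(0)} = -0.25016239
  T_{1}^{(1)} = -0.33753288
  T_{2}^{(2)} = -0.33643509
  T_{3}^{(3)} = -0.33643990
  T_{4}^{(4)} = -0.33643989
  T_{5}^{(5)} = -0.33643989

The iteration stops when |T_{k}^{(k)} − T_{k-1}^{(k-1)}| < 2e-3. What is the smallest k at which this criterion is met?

|T_{1}^{(1)} − T_{0}^{(0)}| = 0.08737049 ≥ 2e-3
|T_{2}^{(2)} − T_{1}^{(1)}| = 0.00109779 < 2e-3

k = 2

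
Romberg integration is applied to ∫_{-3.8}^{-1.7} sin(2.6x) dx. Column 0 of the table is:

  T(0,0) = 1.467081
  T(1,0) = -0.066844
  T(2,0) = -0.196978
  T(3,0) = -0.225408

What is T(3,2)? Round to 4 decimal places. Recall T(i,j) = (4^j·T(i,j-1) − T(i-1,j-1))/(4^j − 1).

Richardson extrapolation on the trapezoidal column (denominator 4−1=3):
T(2,1) = -0.196978 + (-0.196978 − (-0.066844))/3 = -0.240356
T(3,1) = -0.225408 + (-0.225408 − (-0.196978))/3 = -0.234885
T(3,2) = (16·(-0.234885) − (-0.240356)) / 15 = -0.234520

-0.2345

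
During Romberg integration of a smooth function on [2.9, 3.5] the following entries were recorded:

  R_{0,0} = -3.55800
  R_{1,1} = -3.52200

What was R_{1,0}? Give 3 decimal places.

-3.531

From R_{1,1} = (4·R_{1,0} − R_{0,0})/3, solve for R_{1,0}:
4·R_{1,0} = 3·(-3.52200) + (-3.55800) = -14.12400
R_{1,0} = -3.53100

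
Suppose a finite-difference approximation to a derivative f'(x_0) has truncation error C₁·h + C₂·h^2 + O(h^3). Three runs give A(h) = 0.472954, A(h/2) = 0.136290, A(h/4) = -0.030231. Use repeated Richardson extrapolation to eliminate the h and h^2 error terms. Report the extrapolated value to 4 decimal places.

First eliminate the h term (factor 2^1 = 2):
  B₁ = (2·0.136290 − 0.472954)/1 = -0.200374
  B₂ = (2·(-0.030231) − 0.136290)/1 = -0.196752
Then eliminate the h^2 term (factor 2^2 = 4):
  (4·(-0.196752) − (-0.200374))/3 = -0.195545

-0.1955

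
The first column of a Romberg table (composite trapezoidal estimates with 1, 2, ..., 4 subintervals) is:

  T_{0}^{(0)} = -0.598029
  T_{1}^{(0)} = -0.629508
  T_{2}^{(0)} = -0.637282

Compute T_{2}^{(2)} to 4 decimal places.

T_{1}^{(1)} = (4·(-0.629508) − (-0.598029)) / 3 = -0.640001
T_{2}^{(1)} = (4·(-0.637282) − (-0.629508)) / 3 = -0.639873
T_{2}^{(2)} = -0.639873 + (-0.639873 − (-0.640001))/15 = -0.639864

-0.6399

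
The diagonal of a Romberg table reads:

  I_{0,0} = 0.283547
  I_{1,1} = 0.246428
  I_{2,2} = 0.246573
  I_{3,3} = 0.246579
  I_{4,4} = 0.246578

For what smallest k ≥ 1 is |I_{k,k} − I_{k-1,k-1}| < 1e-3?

k = 2

|I_{1,1} − I_{0,0}| = 0.037119 ≥ 1e-3
|I_{2,2} − I_{1,1}| = 0.000145 < 1e-3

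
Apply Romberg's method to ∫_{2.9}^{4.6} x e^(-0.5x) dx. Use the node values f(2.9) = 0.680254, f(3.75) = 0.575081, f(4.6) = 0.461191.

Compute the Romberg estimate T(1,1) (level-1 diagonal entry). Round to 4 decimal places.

T(0,0) (trapezoid, 1 panel, h=1.7000): 0.970228
T(1,0) (trapezoid, 2 panels, h=0.8500): 0.973933
T(1,1) = 0.973933 + (0.973933 − 0.970228)/3 = 0.975168

0.9752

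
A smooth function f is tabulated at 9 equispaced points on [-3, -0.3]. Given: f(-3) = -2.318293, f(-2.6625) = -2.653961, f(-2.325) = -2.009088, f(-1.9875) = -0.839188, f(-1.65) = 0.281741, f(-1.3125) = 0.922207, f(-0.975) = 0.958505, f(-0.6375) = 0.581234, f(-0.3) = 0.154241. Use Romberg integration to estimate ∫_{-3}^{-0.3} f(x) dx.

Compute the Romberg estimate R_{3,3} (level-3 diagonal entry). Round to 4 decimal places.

-1.3114

R_{0,0} (trapezoid, 1 panel, h=2.7000): -2.921470
R_{1,0} (trapezoid, 2 panels, h=1.3500): -1.080385
R_{2,0} (trapezoid, 4 panels, h=0.6750): -1.249336
R_{3,0} (trapezoid, 8 panels, h=0.3375): -1.296194
R_{1,1} = -1.080385 + (-1.080385 − (-2.921470))/3 = -0.466690
R_{2,1} = -1.249336 + (-1.249336 − (-1.080385))/3 = -1.305653
R_{3,1} = -1.296194 + (-1.296194 − (-1.249336))/3 = -1.311813
R_{2,2} = -1.305653 + (-1.305653 − (-0.466690))/15 = -1.361584
R_{3,2} = -1.311813 + (-1.311813 − (-1.305653))/15 = -1.312224
R_{3,3} = -1.312224 + (-1.312224 − (-1.361584))/63 = -1.311441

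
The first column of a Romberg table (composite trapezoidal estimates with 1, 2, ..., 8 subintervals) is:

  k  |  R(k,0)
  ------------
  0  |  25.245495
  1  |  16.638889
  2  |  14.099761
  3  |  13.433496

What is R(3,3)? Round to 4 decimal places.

13.2084

Richardson extrapolation on the trapezoidal column (denominator 4−1=3):
R(1,1) = (4·16.638889 − 25.245495) / 3 = 13.770020
R(2,1) = 14.099761 + (14.099761 − 16.638889)/3 = 13.253385
R(3,1) = (4·13.433496 − 14.099761) / 3 = 13.211408
R(2,2) = 13.253385 + (13.253385 − 13.770020)/15 = 13.218943
R(3,2) = (16·13.211408 − 13.253385) / 15 = 13.208610
R(3,3) = 13.208610 + (13.208610 − 13.218943)/63 = 13.208446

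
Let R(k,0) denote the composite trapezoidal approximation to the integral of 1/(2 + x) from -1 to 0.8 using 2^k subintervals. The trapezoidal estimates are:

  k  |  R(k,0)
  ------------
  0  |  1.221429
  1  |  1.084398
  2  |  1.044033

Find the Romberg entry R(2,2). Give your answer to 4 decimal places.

1.0300

R(1,1) = 1.084398 + (1.084398 − 1.221429)/3 = 1.038721
R(2,1) = 1.044033 + (1.044033 − 1.084398)/3 = 1.030578
R(2,2) = 1.030578 + (1.030578 − 1.038721)/15 = 1.030035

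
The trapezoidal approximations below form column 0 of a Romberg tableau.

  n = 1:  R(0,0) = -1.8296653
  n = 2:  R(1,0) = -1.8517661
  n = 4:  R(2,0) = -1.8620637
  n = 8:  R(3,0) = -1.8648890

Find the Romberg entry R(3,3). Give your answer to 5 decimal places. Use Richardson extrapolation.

R(1,1) = -1.8517661 + (-1.8517661 − (-1.8296653))/3 = -1.8591330
R(2,1) = (4·(-1.8620637) − (-1.8517661)) / 3 = -1.8654962
R(3,1) = -1.8648890 + (-1.8648890 − (-1.8620637))/3 = -1.8658308
R(2,2) = (16·(-1.8654962) − (-1.8591330)) / 15 = -1.8659204
R(3,2) = (16·(-1.8658308) − (-1.8654962)) / 15 = -1.8658531
R(3,3) = (64·(-1.8658531) − (-1.8659204)) / 63 = -1.8658520
(Column j=1 coincides with Simpson's rule on the same nodes.)

-1.86585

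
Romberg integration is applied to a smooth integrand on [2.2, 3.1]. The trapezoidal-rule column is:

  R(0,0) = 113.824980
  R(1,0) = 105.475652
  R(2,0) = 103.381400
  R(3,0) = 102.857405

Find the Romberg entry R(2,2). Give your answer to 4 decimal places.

Richardson extrapolation on the trapezoidal column (denominator 4−1=3):
R(1,1) = 105.475652 + (105.475652 − 113.824980)/3 = 102.692543
R(2,1) = (4·103.381400 − 105.475652) / 3 = 102.683316
R(2,2) = (16·102.683316 − 102.692543) / 15 = 102.682701

102.6827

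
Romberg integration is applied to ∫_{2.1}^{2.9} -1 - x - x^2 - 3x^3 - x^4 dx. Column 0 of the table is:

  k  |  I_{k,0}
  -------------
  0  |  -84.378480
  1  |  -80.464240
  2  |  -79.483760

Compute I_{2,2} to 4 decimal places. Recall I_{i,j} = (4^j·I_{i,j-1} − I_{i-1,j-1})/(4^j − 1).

Richardson extrapolation on the trapezoidal column (denominator 4−1=3):
I_{1,1} = (4·(-80.464240) − (-84.378480)) / 3 = -79.159493
I_{2,1} = (4·(-79.483760) − (-80.464240)) / 3 = -79.156933
I_{2,2} = (16·(-79.156933) − (-79.159493)) / 15 = -79.156762

-79.1568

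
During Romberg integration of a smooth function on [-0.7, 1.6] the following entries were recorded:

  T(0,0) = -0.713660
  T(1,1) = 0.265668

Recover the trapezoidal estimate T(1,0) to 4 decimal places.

0.0208

From T(1,1) = (4·T(1,0) − T(0,0))/3, solve for T(1,0):
4·T(1,0) = 3·0.265668 + (-0.713660) = 0.083344
T(1,0) = 0.020836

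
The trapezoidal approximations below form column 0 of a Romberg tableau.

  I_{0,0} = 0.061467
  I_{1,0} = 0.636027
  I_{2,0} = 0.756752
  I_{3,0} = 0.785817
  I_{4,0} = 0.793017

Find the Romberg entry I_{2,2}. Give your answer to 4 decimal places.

Richardson extrapolation on the trapezoidal column (denominator 4−1=3):
I_{1,1} = (4·0.636027 − 0.061467) / 3 = 0.827547
I_{2,1} = (4·0.756752 − 0.636027) / 3 = 0.796994
I_{2,2} = 0.796994 + (0.796994 − 0.827547)/15 = 0.794957
(Column j=1 coincides with Simpson's rule on the same nodes.)

0.7950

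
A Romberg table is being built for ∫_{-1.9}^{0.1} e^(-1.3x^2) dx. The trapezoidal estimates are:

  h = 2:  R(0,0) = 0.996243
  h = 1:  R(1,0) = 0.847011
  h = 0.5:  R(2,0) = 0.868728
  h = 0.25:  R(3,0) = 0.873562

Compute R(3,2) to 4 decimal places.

R(2,1) = 0.868728 + (0.868728 − 0.847011)/3 = 0.875967
R(3,1) = (4·0.873562 − 0.868728) / 3 = 0.875173
R(3,2) = (16·0.875173 − 0.875967) / 15 = 0.875120

0.8751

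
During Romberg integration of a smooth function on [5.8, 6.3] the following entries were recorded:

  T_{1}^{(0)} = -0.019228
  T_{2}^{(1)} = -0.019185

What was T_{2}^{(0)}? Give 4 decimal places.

From T_{2}^{(1)} = (4·T_{2}^{(0)} − T_{1}^{(0)})/3, solve for T_{2}^{(0)}:
4·T_{2}^{(0)} = 3·(-0.019185) + (-0.019228) = -0.076783
T_{2}^{(0)} = -0.019196

-0.0192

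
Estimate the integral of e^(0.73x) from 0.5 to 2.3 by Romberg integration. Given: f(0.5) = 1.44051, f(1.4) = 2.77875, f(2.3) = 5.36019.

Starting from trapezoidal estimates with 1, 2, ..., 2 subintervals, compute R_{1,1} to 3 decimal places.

5.375

R_{0,0} (trapezoid, 1 panel, h=1.8000): 6.12063
R_{1,0} (trapezoid, 2 panels, h=0.9000): 5.56119
R_{1,1} = 5.56119 + (5.56119 − 6.12063)/3 = 5.37471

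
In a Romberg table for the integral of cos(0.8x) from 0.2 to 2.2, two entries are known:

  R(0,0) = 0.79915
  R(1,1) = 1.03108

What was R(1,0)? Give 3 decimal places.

0.973

From R(1,1) = (4·R(1,0) − R(0,0))/3, solve for R(1,0):
4·R(1,0) = 3·1.03108 + 0.79915 = 3.89239
R(1,0) = 0.97310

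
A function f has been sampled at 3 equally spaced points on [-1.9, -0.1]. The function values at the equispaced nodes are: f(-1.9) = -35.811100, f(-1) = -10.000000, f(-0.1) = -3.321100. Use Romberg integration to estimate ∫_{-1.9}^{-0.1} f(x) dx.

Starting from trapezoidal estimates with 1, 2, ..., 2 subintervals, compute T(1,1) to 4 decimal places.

T(0,0) (trapezoid, 1 panel, h=1.8000): -35.218980
T(1,0) (trapezoid, 2 panels, h=0.9000): -26.609490
T(1,1) = -26.609490 + (-26.609490 − (-35.218980))/3 = -23.739660

-23.7397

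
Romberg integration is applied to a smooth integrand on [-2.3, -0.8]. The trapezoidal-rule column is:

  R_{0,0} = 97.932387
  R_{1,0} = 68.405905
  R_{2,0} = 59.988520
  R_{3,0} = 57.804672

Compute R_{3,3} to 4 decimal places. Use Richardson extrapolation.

Richardson extrapolation on the trapezoidal column (denominator 4−1=3):
R_{1,1} = 68.405905 + (68.405905 − 97.932387)/3 = 58.563744
R_{2,1} = (4·59.988520 − 68.405905) / 3 = 57.182725
R_{3,1} = 57.804672 + (57.804672 − 59.988520)/3 = 57.076723
R_{2,2} = 57.182725 + (57.182725 − 58.563744)/15 = 57.090657
R_{3,2} = (16·57.076723 − 57.182725) / 15 = 57.069656
R_{3,3} = (64·57.069656 − 57.090657) / 63 = 57.069323

57.0693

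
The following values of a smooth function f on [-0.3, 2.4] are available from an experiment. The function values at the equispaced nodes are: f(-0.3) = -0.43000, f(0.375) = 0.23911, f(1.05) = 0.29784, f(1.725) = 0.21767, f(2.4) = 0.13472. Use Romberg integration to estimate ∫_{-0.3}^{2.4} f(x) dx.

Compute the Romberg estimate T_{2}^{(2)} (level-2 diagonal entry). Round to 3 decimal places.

0.484

T_{0}^{(0)} (trapezoid, 1 panel, h=2.7000): -0.39863
T_{1}^{(0)} (trapezoid, 2 panels, h=1.3500): 0.20277
T_{2}^{(0)} (trapezoid, 4 panels, h=0.6750): 0.40971
T_{1}^{(1)} = 0.20277 + (0.20277 − (-0.39863))/3 = 0.40324
T_{2}^{(1)} = 0.40971 + (0.40971 − 0.20277)/3 = 0.47869
T_{2}^{(2)} = 0.47869 + (0.47869 − 0.40324)/15 = 0.48372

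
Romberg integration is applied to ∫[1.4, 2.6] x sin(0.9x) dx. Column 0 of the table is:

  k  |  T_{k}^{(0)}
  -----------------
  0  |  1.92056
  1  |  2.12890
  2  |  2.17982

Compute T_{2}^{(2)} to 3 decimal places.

2.197

Richardson extrapolation on the trapezoidal column (denominator 4−1=3):
T_{1}^{(1)} = 2.12890 + (2.12890 − 1.92056)/3 = 2.19835
T_{2}^{(1)} = (4·2.17982 − 2.12890) / 3 = 2.19679
T_{2}^{(2)} = (16·2.19679 − 2.19835) / 15 = 2.19669
(Column j=1 coincides with Simpson's rule on the same nodes.)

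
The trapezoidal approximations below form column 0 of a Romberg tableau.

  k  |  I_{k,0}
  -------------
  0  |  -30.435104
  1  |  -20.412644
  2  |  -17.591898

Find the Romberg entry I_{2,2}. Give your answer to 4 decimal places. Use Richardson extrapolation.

Richardson extrapolation on the trapezoidal column (denominator 4−1=3):
I_{1,1} = -20.412644 + (-20.412644 − (-30.435104))/3 = -17.071824
I_{2,1} = (4·(-17.591898) − (-20.412644)) / 3 = -16.651649
I_{2,2} = (16·(-16.651649) − (-17.071824)) / 15 = -16.623637

-16.6236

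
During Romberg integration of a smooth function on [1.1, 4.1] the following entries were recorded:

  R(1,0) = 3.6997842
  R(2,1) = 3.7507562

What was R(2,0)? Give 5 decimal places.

From R(2,1) = (4·R(2,0) − R(1,0))/3, solve for R(2,0):
4·R(2,0) = 3·3.7507562 + 3.6997842 = 14.9520528
R(2,0) = 3.7380132

3.73801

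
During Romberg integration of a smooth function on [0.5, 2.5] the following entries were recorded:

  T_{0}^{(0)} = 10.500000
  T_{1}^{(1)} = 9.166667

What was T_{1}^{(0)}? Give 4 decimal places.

From T_{1}^{(1)} = (4·T_{1}^{(0)} − T_{0}^{(0)})/3, solve for T_{1}^{(0)}:
4·T_{1}^{(0)} = 3·9.166667 + 10.500000 = 38.000001
T_{1}^{(0)} = 9.500000

9.5000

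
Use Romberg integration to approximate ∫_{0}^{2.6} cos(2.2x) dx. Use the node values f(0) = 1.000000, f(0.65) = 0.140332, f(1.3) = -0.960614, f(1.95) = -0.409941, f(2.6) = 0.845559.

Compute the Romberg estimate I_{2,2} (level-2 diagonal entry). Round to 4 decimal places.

-0.2090

I_{0,0} (trapezoid, 1 panel, h=2.6000): 2.399227
I_{1,0} (trapezoid, 2 panels, h=1.3000): -0.049185
I_{2,0} (trapezoid, 4 panels, h=0.6500): -0.199838
I_{1,1} = -0.049185 + (-0.049185 − 2.399227)/3 = -0.865322
I_{2,1} = -0.199838 + (-0.199838 − (-0.049185))/3 = -0.250056
I_{2,2} = -0.250056 + (-0.250056 − (-0.865322))/15 = -0.209038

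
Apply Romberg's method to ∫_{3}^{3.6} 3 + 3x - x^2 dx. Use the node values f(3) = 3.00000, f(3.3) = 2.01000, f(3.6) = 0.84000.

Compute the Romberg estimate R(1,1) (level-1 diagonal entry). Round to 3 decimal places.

1.188

R(0,0) (trapezoid, 1 panel, h=0.6000): 1.15200
R(1,0) (trapezoid, 2 panels, h=0.3000): 1.17900
R(1,1) = 1.17900 + (1.17900 − 1.15200)/3 = 1.18800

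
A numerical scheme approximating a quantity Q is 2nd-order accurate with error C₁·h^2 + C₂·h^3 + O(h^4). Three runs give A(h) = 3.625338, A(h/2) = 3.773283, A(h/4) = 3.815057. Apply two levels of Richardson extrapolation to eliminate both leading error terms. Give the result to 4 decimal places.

First eliminate the h^2 term (factor 2^2 = 4):
  B₁ = (4·3.773283 − 3.625338)/3 = 3.822598
  B₂ = (4·3.815057 − 3.773283)/3 = 3.828982
Then eliminate the h^3 term (factor 2^3 = 8):
  (8·3.828982 − 3.822598)/7 = 3.829894

3.8299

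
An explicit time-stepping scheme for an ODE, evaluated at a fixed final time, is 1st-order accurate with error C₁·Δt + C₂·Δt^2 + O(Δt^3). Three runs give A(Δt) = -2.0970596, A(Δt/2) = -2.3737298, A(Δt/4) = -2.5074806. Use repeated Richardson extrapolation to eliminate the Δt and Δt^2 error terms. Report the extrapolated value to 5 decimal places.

-2.63818

First eliminate the Δt term (factor 2^1 = 2):
  B₁ = (2·(-2.3737298) − (-2.0970596))/1 = -2.6504000
  B₂ = (2·(-2.5074806) − (-2.3737298))/1 = -2.6412314
Then eliminate the Δt^2 term (factor 2^2 = 4):
  (4·(-2.6412314) − (-2.6504000))/3 = -2.6381752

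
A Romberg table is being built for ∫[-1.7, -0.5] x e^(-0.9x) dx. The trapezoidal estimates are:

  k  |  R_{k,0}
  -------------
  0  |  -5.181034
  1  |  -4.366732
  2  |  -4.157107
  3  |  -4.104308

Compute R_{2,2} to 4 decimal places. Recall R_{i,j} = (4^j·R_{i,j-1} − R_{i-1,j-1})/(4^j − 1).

-4.0867

Richardson extrapolation on the trapezoidal column (denominator 4−1=3):
R_{1,1} = (4·(-4.366732) − (-5.181034)) / 3 = -4.095298
R_{2,1} = -4.157107 + (-4.157107 − (-4.366732))/3 = -4.087232
R_{2,2} = (16·(-4.087232) − (-4.095298)) / 15 = -4.086694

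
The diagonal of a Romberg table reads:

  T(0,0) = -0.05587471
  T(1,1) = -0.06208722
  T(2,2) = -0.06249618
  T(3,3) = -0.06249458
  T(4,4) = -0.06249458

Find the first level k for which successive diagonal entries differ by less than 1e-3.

|T(1,1) − T(0,0)| = 0.00621251 ≥ 1e-3
|T(2,2) − T(1,1)| = 0.00040896 < 1e-3

k = 2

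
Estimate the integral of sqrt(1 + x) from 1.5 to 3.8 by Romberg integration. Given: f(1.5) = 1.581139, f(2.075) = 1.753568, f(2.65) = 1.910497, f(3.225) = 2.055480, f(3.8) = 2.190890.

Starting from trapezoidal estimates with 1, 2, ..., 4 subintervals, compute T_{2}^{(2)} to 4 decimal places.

T_{0}^{(0)} (trapezoid, 1 panel, h=2.3000): 4.337833
T_{1}^{(0)} (trapezoid, 2 panels, h=1.1500): 4.365988
T_{2}^{(0)} (trapezoid, 4 panels, h=0.5750): 4.373197
T_{1}^{(1)} = 4.365988 + (4.365988 − 4.337833)/3 = 4.375373
T_{2}^{(1)} = 4.373197 + (4.373197 − 4.365988)/3 = 4.375600
T_{2}^{(2)} = 4.375600 + (4.375600 − 4.375373)/15 = 4.375615

4.3756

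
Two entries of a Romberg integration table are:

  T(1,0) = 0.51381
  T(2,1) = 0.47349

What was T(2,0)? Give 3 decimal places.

0.484

From T(2,1) = (4·T(2,0) − T(1,0))/3, solve for T(2,0):
4·T(2,0) = 3·0.47349 + 0.51381 = 1.93428
T(2,0) = 0.48357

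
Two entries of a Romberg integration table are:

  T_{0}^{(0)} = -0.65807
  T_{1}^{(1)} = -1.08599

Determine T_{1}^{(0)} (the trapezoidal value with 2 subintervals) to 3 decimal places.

-0.979

From T_{1}^{(1)} = (4·T_{1}^{(0)} − T_{0}^{(0)})/3, solve for T_{1}^{(0)}:
4·T_{1}^{(0)} = 3·(-1.08599) + (-0.65807) = -3.91604
T_{1}^{(0)} = -0.97901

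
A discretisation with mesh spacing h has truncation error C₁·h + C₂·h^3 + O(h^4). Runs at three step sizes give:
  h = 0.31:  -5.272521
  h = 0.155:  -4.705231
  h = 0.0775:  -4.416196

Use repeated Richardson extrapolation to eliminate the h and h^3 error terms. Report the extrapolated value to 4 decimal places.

-4.1256

First eliminate the h term (factor 2^1 = 2):
  B₁ = (2·(-4.705231) − (-5.272521))/1 = -4.137941
  B₂ = (2·(-4.416196) − (-4.705231))/1 = -4.127161
Then eliminate the h^3 term (factor 2^3 = 8):
  (8·(-4.127161) − (-4.137941))/7 = -4.125621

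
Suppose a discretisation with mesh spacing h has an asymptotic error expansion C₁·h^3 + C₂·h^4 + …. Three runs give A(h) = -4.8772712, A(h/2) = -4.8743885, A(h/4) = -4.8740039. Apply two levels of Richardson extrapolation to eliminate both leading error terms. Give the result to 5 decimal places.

First eliminate the h^3 term (factor 2^3 = 8):
  B₁ = (8·(-4.8743885) − (-4.8772712))/7 = -4.8739767
  B₂ = (8·(-4.8740039) − (-4.8743885))/7 = -4.8739490
Then eliminate the h^4 term (factor 2^4 = 16):
  (16·(-4.8739490) − (-4.8739767))/15 = -4.8739472

-4.87395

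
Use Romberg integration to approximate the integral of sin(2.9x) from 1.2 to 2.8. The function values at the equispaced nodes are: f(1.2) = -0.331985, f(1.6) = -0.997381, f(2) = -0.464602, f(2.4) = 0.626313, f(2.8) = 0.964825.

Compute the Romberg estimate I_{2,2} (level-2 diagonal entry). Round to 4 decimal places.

I_{0,0} (trapezoid, 1 panel, h=1.6000): 0.506272
I_{1,0} (trapezoid, 2 panels, h=0.8000): -0.118546
I_{2,0} (trapezoid, 4 panels, h=0.4000): -0.207700
I_{1,1} = -0.118546 + (-0.118546 − 0.506272)/3 = -0.326819
I_{2,1} = -0.207700 + (-0.207700 − (-0.118546))/3 = -0.237418
I_{2,2} = -0.237418 + (-0.237418 − (-0.326819))/15 = -0.231458

-0.2315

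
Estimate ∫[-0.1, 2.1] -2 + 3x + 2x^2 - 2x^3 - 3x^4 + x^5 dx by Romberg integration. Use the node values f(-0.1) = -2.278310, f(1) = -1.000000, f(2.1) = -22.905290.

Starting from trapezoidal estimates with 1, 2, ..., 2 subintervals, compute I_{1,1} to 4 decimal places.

I_{0,0} (trapezoid, 1 panel, h=2.2000): -27.701960
I_{1,0} (trapezoid, 2 panels, h=1.1000): -14.950980
I_{1,1} = -14.950980 + (-14.950980 − (-27.701960))/3 = -10.700653

-10.7007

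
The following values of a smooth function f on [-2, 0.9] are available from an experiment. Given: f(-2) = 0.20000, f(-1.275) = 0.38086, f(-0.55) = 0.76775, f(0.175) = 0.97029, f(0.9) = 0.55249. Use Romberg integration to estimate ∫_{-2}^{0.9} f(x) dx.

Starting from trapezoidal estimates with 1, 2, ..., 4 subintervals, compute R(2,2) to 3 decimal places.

1.860

R(0,0) (trapezoid, 1 panel, h=2.9000): 1.09111
R(1,0) (trapezoid, 2 panels, h=1.4500): 1.65879
R(2,0) (trapezoid, 4 panels, h=0.7250): 1.80898
R(1,1) = 1.65879 + (1.65879 − 1.09111)/3 = 1.84802
R(2,1) = 1.80898 + (1.80898 − 1.65879)/3 = 1.85904
R(2,2) = 1.85904 + (1.85904 − 1.84802)/15 = 1.85977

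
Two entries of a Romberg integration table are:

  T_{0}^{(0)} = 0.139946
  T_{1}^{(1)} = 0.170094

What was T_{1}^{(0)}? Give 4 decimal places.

From T_{1}^{(1)} = (4·T_{1}^{(0)} − T_{0}^{(0)})/3, solve for T_{1}^{(0)}:
4·T_{1}^{(0)} = 3·0.170094 + 0.139946 = 0.650228
T_{1}^{(0)} = 0.162557

0.1626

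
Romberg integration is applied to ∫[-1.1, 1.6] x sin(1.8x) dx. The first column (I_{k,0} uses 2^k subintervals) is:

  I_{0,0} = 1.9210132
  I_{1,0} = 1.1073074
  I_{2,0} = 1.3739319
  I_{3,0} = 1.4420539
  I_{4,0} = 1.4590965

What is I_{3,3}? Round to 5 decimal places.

I_{1,1} = 1.1073074 + (1.1073074 − 1.9210132)/3 = 0.8360721
I_{2,1} = 1.3739319 + (1.3739319 − 1.1073074)/3 = 1.4628067
I_{3,1} = (4·1.4420539 − 1.3739319) / 3 = 1.4647612
I_{2,2} = 1.4628067 + (1.4628067 − 0.8360721)/15 = 1.5045890
I_{3,2} = (16·1.4647612 − 1.4628067) / 15 = 1.4648915
I_{3,3} = (64·1.4648915 − 1.5045890) / 63 = 1.4642614

1.46426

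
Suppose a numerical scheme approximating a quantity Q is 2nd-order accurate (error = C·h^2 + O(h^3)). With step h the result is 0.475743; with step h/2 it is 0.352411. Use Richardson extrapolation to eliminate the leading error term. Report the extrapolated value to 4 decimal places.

Extrapolated value = (4·A(h/2) − A(h)) / (4 − 1)
= (4·0.352411 − 0.475743) / 3
= 0.933901 / 3 = 0.311300

0.3113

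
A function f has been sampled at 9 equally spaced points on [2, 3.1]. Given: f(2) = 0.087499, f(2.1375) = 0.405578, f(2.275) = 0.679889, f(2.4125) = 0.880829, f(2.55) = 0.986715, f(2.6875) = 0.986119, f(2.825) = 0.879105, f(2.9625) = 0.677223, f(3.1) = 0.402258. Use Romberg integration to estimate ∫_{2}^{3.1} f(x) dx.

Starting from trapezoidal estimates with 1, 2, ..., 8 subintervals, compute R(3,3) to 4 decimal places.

0.7965

R(0,0) (trapezoid, 1 panel, h=1.1000): 0.269366
R(1,0) (trapezoid, 2 panels, h=0.5500): 0.677376
R(2,0) (trapezoid, 4 panels, h=0.2750): 0.767412
R(3,0) (trapezoid, 8 panels, h=0.1375): 0.789296
R(1,1) = 0.677376 + (0.677376 − 0.269366)/3 = 0.813379
R(2,1) = 0.767412 + (0.767412 − 0.677376)/3 = 0.797424
R(3,1) = 0.789296 + (0.789296 − 0.767412)/3 = 0.796591
R(2,2) = 0.797424 + (0.797424 − 0.813379)/15 = 0.796360
R(3,2) = 0.796591 + (0.796591 − 0.797424)/15 = 0.796535
R(3,3) = 0.796535 + (0.796535 − 0.796360)/63 = 0.796538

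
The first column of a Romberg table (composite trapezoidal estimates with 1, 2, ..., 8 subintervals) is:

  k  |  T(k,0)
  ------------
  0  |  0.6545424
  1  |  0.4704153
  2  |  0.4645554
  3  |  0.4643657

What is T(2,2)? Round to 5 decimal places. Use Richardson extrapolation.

0.46617

T(1,1) = 0.4704153 + (0.4704153 − 0.6545424)/3 = 0.4090396
T(2,1) = (4·0.4645554 − 0.4704153) / 3 = 0.4626021
T(2,2) = (16·0.4626021 − 0.4090396) / 15 = 0.4661729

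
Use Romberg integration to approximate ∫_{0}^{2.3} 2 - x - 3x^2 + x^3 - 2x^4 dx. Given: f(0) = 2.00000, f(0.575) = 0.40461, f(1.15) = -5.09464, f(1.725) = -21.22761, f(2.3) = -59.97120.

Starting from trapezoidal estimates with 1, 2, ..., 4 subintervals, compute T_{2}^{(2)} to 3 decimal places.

T_{0}^{(0)} (trapezoid, 1 panel, h=2.3000): -66.66688
T_{1}^{(0)} (trapezoid, 2 panels, h=1.1500): -39.19228
T_{2}^{(0)} (trapezoid, 4 panels, h=0.5750): -31.56936
T_{1}^{(1)} = -39.19228 + (-39.19228 − (-66.66688))/3 = -30.03408
T_{2}^{(1)} = -31.56936 + (-31.56936 − (-39.19228))/3 = -29.02839
T_{2}^{(2)} = -29.02839 + (-29.02839 − (-30.03408))/15 = -28.96134

-28.961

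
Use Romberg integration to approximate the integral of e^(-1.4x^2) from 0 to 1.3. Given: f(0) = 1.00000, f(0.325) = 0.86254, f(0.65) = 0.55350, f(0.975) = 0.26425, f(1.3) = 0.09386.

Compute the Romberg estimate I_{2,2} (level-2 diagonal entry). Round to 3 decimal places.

I_{0,0} (trapezoid, 1 panel, h=1.3000): 0.71101
I_{1,0} (trapezoid, 2 panels, h=0.6500): 0.71528
I_{2,0} (trapezoid, 4 panels, h=0.3250): 0.72385
I_{1,1} = 0.71528 + (0.71528 − 0.71101)/3 = 0.71670
I_{2,1} = 0.72385 + (0.72385 − 0.71528)/3 = 0.72671
I_{2,2} = 0.72671 + (0.72671 − 0.71670)/15 = 0.72738

0.727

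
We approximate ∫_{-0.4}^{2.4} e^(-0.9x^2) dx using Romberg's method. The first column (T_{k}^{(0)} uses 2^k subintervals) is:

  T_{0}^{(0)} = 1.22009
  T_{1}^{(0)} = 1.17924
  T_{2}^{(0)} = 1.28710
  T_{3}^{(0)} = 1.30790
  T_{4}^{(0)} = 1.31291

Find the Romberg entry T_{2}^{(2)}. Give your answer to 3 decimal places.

1.334

Richardson extrapolation on the trapezoidal column (denominator 4−1=3):
T_{1}^{(1)} = 1.17924 + (1.17924 − 1.22009)/3 = 1.16562
T_{2}^{(1)} = 1.28710 + (1.28710 − 1.17924)/3 = 1.32305
T_{2}^{(2)} = (16·1.32305 − 1.16562) / 15 = 1.33355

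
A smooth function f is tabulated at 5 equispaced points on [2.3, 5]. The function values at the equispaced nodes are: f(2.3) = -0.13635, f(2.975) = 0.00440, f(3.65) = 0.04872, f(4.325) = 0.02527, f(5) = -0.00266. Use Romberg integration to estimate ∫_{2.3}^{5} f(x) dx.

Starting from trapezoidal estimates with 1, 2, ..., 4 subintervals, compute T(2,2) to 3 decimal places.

T(0,0) (trapezoid, 1 panel, h=2.7000): -0.18766
T(1,0) (trapezoid, 2 panels, h=1.3500): -0.02806
T(2,0) (trapezoid, 4 panels, h=0.6750): 0.00600
T(1,1) = -0.02806 + (-0.02806 − (-0.18766))/3 = 0.02514
T(2,1) = 0.00600 + (0.00600 − (-0.02806))/3 = 0.01735
T(2,2) = 0.01735 + (0.01735 − 0.02514)/15 = 0.01683

0.017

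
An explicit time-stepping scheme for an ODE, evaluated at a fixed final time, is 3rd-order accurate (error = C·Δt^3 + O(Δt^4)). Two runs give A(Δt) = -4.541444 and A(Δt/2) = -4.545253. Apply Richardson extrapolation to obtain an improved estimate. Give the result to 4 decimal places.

The leading error scales as Δt^3; refining by a factor of 2 reduces it by 2^3 = 8.
Extrapolated value = (8·A(Δt/2) − A(Δt)) / (8 − 1)
= (8·(-4.545253) − (-4.541444)) / 7
= -31.820580 / 7 = -4.545797

-4.5458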